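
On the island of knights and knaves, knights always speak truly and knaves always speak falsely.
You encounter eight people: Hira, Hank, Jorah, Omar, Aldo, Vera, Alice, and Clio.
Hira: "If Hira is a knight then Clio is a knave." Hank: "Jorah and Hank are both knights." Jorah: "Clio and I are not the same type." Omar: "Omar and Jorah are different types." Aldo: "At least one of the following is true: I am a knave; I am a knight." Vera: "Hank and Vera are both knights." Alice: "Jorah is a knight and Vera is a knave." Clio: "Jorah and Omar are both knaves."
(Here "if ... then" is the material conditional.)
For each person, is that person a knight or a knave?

Hira is a knight, and the claim "if Hira is a knight then Clio is a knave" is indeed True.
Hank is a knave, so "Jorah and Hank are both knights" must be False — and it is.
Jorah (knave): "Clio and I are not the same type" — False. ✓
As a knight, Omar's statement "Omar and Jorah are different types" should be True; it is.
As a knight, Aldo's statement "at least one of the following is true: I am a knave; I am a knight" should be True; it is.
Vera is a knave; "Hank and Vera are both knights" is False, as required.
Since Alice is a knave, "Jorah is a knight and Vera is a knave" needs to be False, which holds.
Clio is a knave, and the claim "Jorah and Omar are both knaves" is indeed False.

Knights: Hira, Omar, and Aldo. Knaves: Hank, Jorah, Vera, Alice, and Clio.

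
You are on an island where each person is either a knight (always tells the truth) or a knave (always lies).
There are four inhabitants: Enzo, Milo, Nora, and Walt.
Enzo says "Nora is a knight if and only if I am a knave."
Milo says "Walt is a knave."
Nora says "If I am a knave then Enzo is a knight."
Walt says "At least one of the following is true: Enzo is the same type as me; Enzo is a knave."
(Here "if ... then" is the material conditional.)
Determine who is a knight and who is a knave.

Enzo (knave): "Nora is a knight if and only if I am a knave" — False. ✓
As a knave, Milo's statement "Walt is a knave" should be False; it is.
Nora is a knave, so "if I am a knave then Enzo is a knight" must be False — and it is.
Walt (knight): "at least one of the following is true: Enzo is the same type as me; Enzo is a knave" — true. ✓

Enzo is a knave, Milo is a knave, Nora is a knave, and Walt is a knight.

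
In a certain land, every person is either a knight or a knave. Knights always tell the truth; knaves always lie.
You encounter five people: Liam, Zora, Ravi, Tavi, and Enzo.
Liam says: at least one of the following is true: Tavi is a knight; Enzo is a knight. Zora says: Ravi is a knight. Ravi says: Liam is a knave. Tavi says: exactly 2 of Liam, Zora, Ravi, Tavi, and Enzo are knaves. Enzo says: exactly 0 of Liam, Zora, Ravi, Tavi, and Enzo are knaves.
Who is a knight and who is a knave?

Liam is a knave, and the claim "at least one of the following is true: Tavi is a knight; Enzo is a knight" is indeed False.
Zora is a knight, and the claim "Ravi is a knight" is indeed True.
Ravi is a knight; "Liam is a knave" is True, as required.
Since Tavi is a knave, "exactly 2 of Liam, Zora, Ravi, Tavi, and Enzo are knaves" needs to be False, which holds.
Enzo is a knave, and the claim "exactly 0 of Liam, Zora, Ravi, Tavi, and Enzo are knaves" is indeed False.

Knights: Zora and Ravi. Knaves: Liam, Tavi, and Enzo.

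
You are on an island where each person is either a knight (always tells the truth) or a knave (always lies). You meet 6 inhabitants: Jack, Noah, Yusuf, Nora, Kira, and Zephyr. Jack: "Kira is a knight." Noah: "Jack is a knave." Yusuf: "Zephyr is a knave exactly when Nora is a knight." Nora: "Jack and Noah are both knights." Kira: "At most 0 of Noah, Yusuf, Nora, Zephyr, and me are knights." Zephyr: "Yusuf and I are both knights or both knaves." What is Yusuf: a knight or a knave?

Yusuf is a knight.

Consistent assignments: {Jack=knave, Noah=knight, Yusuf=knight, Nora=knave, Kira=knave, Zephyr=knight}
In every consistent assignment, Yusuf is a knight.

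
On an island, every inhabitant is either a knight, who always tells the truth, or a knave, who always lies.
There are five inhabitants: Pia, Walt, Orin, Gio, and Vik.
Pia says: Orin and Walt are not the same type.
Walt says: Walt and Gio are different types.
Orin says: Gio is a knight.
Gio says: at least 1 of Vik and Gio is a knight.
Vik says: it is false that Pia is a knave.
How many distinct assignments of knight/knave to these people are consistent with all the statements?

1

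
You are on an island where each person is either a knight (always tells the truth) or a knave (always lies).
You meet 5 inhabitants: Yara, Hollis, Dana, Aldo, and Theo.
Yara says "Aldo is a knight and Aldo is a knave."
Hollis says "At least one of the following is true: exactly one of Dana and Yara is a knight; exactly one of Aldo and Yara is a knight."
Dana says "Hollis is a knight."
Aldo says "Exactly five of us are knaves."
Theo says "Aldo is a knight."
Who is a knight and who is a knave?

Yara is a knave, Hollis is a knight, Dana is a knight, Aldo is a knave, and Theo is a knave.

Suppose Yara is a knight. Then Yara's statement "Aldo is a knight and Aldo is a knave" would have to be true. Checking the 16 ways to assign the others, none is consistent with every speaker.
(For instance, with Hollis=knight, Dana=knight, Aldo=knave, Theo=knave, Yara's claim "Aldo is a knight and Aldo is a knave" comes out false where it would need to be true.)
So Yara must be a knave, making "Aldo is a knight and Aldo is a knave" false. Taking Yara=knave, Hollis=knight, Dana=knight, Aldo=knave, Theo=knave, each remaining statement checks out:
  Hollis (knight): "at least one of the following is true: exactly one of Dana and Yara is a knight; exactly one of Aldo and Yara is a knight" — true. ✓
  Dana (knight): "Hollis is a knight" — true. ✓
  Aldo (knave): "exactly five of us are knaves" — false. ✓
  Theo (knave): "Aldo is a knight" — false. ✓
This is the unique consistent assignment.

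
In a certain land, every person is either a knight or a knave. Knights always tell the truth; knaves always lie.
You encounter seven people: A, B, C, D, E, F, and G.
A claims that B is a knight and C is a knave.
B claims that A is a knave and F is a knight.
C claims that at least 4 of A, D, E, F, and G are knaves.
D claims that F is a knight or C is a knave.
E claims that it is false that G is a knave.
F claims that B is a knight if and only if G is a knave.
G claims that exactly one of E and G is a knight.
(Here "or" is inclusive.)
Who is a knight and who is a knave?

A is a knave, B is a knave, C is a knight, D is a knave, E is a knave, F is a knave, and G is a knave.

As a knave, A's statement "B is a knight and C is a knave" should be false; it is.
B is a knave, so "A is a knave and F is a knight" must be false — and it is.
C (knight): "at least 4 of A, D, E, F, and G are knaves" — True. ✓
D (knave): "F is a knight or C is a knave" — false. ✓
E is a knave, and the claim "it is false that G is a knave" is indeed false.
F is a knave, and the claim "B is a knight if and only if G is a knave" is indeed false.
G is a knave; "exactly one of E and G is a knight" is false, as required.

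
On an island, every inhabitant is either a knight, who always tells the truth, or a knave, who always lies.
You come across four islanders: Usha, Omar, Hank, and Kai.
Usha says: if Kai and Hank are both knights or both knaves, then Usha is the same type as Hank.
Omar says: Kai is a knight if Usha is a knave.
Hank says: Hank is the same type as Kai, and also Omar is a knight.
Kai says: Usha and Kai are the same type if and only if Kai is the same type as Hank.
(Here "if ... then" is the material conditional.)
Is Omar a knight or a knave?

Consistent assignments: {Usha=knight, Omar=knight, Hank=knight, Kai=knight}
In every consistent assignment, Omar is a knight.

Omar is a knight.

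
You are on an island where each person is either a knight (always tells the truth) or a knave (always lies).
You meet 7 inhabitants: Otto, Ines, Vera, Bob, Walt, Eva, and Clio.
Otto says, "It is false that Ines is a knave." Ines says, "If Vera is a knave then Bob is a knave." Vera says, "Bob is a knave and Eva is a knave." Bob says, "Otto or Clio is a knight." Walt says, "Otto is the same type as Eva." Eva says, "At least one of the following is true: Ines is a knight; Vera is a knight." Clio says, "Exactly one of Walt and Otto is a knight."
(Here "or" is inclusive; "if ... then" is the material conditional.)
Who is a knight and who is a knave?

Otto is a knave, Ines is a knave, Vera is a knave, Bob is a knight, Walt is a knight, Eva is a knave, and Clio is a knight.

Otto is a knave; "it is false that Ines is a knave" is False, as required.
Ines is a knave, so "if Vera is a knave then Bob is a knave" must be False — and it is.
As a knave, Vera's statement "Bob is a knave and Eva is a knave" should be False; it is.
Bob is a knight; "Otto or Clio is a knight" is true, as required.
Walt is a knight; "Otto is the same type as Eva" is true, as required.
Eva (knave): "at least one of the following is true: Ines is a knight; Vera is a knight" — False. ✓
Clio is a knight, and the claim "exactly one of Walt and Otto is a knight" is indeed true.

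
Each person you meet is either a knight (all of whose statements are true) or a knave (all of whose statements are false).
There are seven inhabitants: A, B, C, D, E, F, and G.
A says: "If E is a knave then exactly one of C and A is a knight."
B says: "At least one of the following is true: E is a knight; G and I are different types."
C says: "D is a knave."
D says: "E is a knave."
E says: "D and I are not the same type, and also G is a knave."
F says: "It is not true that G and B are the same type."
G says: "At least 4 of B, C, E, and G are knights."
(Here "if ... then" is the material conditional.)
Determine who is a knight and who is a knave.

Knights: A, B, C, E, and F. Knaves: D and G.

A is a knight, and the claim "if E is a knave then exactly one of C and A is a knight" is indeed true.
Since B is a knight, "at least one of the following is true: E is a knight; G and I are different types" needs to be true, which holds.
C is a knight, and the claim "D is a knave" is indeed true.
D (knave): "E is a knave" — false. ✓
E is a knight, so "D and I are not the same type, and also G is a knave" must be true — and it is.
F is a knight, and the claim "it is not true that G and B are the same type" is indeed true.
G is a knave, so "at least 4 of B, C, E, and G are knights" must be false — and it is.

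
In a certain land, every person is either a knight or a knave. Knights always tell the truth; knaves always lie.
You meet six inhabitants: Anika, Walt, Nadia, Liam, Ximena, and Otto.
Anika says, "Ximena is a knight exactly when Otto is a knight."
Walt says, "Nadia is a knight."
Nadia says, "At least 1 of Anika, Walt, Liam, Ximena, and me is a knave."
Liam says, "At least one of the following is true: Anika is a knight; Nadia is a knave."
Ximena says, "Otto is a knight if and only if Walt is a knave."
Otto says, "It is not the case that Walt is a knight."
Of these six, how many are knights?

3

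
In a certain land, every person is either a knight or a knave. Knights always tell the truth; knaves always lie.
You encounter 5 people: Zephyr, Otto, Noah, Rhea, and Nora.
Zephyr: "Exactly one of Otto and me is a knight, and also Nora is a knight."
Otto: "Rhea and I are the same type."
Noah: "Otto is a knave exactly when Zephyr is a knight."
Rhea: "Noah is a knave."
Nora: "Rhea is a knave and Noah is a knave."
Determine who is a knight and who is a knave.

Zephyr is a knave, and the claim "exactly one of Otto and me is a knight, and also Nora is a knight" is indeed False.
Otto is a knave, and the claim "Rhea and I are the same type" is indeed False.
Noah (knave): "Otto is a knave exactly when Zephyr is a knight" — False. ✓
Since Rhea is a knight, "Noah is a knave" needs to be true, which holds.
Since Nora is a knave, "Rhea is a knave and Noah is a knave" needs to be False, which holds.

Zephyr is a knave, Otto is a knave, Noah is a knave, Rhea is a knight, and Nora is a knave.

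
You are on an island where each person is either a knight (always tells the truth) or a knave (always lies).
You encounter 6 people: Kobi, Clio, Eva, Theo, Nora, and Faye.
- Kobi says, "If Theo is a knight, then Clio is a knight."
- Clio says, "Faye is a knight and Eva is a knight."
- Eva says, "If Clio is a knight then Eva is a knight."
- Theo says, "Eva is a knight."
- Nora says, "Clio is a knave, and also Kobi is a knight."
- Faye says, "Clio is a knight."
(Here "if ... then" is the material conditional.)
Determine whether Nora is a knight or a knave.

Nora is a knave.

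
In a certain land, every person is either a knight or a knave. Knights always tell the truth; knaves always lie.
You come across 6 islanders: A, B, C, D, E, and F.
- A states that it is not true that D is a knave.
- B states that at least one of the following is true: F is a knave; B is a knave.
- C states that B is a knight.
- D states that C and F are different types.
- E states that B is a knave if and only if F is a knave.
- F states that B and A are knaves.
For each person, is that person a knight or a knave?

A is a knight, B is a knight, C is a knight, D is a knight, E is a knave, and F is a knave.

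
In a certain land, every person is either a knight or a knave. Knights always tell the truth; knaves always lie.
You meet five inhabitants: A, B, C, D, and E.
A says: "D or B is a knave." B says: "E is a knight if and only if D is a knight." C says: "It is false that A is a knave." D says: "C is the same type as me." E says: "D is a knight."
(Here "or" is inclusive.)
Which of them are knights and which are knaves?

Knights: A, B, and C. Knaves: D and E.

Since A is a knight, "D or B is a knave" needs to be true, which holds.
B (knight): "E is a knight if and only if D is a knight" — true. ✓
C is a knight, and the claim "it is false that A is a knave" is indeed true.
As a knave, D's statement "C is the same type as me" should be false; it is.
E is a knave; "D is a knight" is false, as required.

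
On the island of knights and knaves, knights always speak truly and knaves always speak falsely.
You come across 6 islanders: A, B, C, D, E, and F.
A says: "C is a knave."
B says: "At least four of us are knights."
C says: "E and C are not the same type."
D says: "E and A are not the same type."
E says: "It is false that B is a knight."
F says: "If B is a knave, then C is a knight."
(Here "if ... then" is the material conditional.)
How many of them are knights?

The unique consistent assignment is A=knight, B=knight, C=knave, D=knight, E=knave, F=knight.
That has 4 knights.

4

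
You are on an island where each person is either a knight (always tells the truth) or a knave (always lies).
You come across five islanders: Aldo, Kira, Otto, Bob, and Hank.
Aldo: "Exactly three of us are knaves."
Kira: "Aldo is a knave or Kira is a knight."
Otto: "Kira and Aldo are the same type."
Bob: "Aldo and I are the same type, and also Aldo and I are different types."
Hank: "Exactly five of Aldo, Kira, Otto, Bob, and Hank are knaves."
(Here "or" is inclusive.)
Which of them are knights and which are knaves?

Aldo is a knave, Kira is a knight, Otto is a knave, Bob is a knave, and Hank is a knave.

Aldo is a knave, and the claim "exactly three of us are knaves" is indeed False.
Since Kira is a knight, "Aldo is a knave or Kira is a knight" needs to be True, which holds.
As a knave, Otto's statement "Kira and Aldo are the same type" should be False; it is.
Bob is a knave, so "Aldo and I are the same type, and also Aldo and I are different types" must be False — and it is.
As a knave, Hank's statement "exactly five of Aldo, Kira, Otto, Bob, and Hank are knaves" should be False; it is.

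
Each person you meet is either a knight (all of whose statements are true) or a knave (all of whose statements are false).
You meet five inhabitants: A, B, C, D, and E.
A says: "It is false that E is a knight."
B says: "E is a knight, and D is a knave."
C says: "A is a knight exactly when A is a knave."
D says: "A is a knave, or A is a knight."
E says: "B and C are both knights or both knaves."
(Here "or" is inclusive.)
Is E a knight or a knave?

E is a knight.

Consistent assignments: {A=knave, B=knave, C=knave, D=knight, E=knight}
In every consistent assignment, E is a knight.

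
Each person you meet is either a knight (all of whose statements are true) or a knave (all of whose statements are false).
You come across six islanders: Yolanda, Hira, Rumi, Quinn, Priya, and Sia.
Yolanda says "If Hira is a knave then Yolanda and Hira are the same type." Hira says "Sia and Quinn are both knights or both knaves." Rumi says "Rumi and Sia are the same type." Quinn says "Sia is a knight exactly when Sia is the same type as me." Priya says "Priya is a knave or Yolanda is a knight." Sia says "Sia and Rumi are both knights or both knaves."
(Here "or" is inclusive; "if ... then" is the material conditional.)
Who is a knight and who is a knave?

Knights: Yolanda, Hira, Rumi, Quinn, Priya, and Sia. Knaves: none.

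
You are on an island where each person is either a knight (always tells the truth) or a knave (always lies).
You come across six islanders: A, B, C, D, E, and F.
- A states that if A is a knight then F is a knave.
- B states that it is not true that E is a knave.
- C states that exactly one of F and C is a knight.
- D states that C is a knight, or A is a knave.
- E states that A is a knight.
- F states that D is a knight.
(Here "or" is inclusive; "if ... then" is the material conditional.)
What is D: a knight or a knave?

D is a knave.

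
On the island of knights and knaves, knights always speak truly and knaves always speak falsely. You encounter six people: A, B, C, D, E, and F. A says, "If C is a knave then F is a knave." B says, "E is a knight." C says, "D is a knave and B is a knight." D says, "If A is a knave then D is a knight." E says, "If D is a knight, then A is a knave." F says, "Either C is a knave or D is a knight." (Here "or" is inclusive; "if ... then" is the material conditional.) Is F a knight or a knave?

F is a knight.

Consistent assignments: {A=knave, B=knight, C=knave, D=knight, E=knight, F=knight}
In every consistent assignment, F is a knight.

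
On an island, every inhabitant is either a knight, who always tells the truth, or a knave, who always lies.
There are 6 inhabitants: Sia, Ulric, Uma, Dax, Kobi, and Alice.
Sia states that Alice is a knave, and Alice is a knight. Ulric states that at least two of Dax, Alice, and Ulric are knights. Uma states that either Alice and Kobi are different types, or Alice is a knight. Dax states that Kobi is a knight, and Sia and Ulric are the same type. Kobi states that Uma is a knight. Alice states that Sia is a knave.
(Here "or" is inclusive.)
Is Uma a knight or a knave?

Uma is a knight.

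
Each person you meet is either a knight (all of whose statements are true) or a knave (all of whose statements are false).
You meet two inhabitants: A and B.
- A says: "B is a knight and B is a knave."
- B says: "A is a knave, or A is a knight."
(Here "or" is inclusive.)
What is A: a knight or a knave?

Consistent assignments: {A=knave, B=knight}
In every consistent assignment, A is a knave.

A is a knave.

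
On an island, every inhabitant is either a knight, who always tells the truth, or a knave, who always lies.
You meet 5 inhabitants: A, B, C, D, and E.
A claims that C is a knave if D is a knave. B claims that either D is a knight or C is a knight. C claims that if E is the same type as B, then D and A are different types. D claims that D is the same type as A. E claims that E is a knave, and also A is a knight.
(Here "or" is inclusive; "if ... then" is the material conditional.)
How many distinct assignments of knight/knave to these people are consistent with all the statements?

0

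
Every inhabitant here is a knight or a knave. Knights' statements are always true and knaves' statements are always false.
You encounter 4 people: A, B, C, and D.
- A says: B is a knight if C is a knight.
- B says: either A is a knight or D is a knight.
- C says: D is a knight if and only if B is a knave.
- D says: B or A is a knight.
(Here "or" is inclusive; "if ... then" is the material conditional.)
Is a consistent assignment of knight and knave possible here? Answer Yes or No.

Yes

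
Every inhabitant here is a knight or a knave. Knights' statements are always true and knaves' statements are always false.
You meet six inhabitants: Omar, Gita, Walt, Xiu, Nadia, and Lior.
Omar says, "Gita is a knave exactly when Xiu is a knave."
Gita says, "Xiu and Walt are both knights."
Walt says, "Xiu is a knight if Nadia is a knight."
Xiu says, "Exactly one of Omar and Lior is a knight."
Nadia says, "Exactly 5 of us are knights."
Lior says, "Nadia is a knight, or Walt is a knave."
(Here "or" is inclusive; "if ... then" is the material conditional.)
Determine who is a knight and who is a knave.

Omar is a knight, Gita is a knight, Walt is a knight, Xiu is a knight, Nadia is a knave, and Lior is a knave.

Omar is a knight, so "Gita is a knave exactly when Xiu is a knave" must be True — and it is.
Gita is a knight; "Xiu and Walt are both knights" is True, as required.
Since Walt is a knight, "Xiu is a knight if Nadia is a knight" needs to be True, which holds.
Since Xiu is a knight, "exactly one of Omar and Lior is a knight" needs to be True, which holds.
Since Nadia is a knave, "exactly 5 of us are knights" needs to be False, which holds.
Lior is a knave, so "Nadia is a knight, or Walt is a knave" must be False — and it is.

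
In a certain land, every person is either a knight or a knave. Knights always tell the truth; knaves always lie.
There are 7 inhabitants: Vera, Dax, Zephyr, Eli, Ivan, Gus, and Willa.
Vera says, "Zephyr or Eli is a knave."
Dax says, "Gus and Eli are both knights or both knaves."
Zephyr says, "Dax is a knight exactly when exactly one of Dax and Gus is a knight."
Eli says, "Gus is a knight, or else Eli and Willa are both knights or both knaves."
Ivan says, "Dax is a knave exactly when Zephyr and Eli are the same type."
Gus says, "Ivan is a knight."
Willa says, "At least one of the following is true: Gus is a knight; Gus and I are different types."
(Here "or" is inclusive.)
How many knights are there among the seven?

6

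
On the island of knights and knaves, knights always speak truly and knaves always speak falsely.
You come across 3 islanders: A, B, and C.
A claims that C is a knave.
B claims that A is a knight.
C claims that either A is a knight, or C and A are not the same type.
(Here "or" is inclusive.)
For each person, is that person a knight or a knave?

Suppose A is a knight. Then A's statement "C is a knave" would have to be true. Checking the 4 ways to assign the others, none is consistent with every speaker.
(For instance, with B=knave, C=knight, A's claim "C is a knave" comes out false where it would need to be true.)
So A must be a knave, making "C is a knave" false. Taking A=knave, B=knave, C=knight, each remaining statement checks out:
  B (knave): "A is a knight" — false. ✓
  C (knight): "either A is a knight, or C and A are not the same type" — true. ✓
This is the unique consistent assignment.

Knights: C. Knaves: A and B.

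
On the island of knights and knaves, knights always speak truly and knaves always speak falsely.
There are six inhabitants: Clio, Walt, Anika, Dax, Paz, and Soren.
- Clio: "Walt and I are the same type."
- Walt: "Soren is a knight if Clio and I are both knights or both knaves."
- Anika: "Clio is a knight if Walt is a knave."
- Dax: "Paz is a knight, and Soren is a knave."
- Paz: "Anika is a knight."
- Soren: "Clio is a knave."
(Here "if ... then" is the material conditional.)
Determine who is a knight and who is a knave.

Clio is a knave, Walt is a knight, Anika is a knight, Dax is a knave, Paz is a knight, and Soren is a knight.

Clio is a knave, so "Walt and I are the same type" must be False — and it is.
Since Walt is a knight, "Soren is a knight if Clio and I are both knights or both knaves" needs to be True, which holds.
Anika (knight): "Clio is a knight if Walt is a knave" — True. ✓
As a knave, Dax's statement "Paz is a knight, and Soren is a knave" should be False; it is.
Paz (knight): "Anika is a knight" — True. ✓
Soren is a knight, so "Clio is a knave" must be True — and it is.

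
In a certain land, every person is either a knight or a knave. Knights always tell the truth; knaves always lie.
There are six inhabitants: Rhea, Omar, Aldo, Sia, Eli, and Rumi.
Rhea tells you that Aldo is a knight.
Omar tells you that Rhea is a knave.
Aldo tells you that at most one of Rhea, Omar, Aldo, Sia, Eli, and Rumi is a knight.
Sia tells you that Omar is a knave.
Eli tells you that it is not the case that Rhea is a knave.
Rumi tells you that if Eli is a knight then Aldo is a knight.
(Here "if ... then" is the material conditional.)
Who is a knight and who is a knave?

Knights: Omar and Rumi. Knaves: Rhea, Aldo, Sia, and Eli.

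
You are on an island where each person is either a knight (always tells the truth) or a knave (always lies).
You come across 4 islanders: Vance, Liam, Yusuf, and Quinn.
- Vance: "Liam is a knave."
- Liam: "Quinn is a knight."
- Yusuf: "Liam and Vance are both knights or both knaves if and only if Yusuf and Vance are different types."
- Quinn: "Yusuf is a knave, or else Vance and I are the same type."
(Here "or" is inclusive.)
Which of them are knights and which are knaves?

Knights: Vance and Yusuf. Knaves: Liam and Quinn.

Vance (knight): "Liam is a knave" — True. ✓
Liam is a knave, so "Quinn is a knight" must be False — and it is.
Yusuf is a knight, and the claim "Liam and Vance are both knights or both knaves if and only if Yusuf and Vance are different types" is indeed True.
Since Quinn is a knave, "Yusuf is a knave, or else Vance and I are the same type" needs to be False, which holds.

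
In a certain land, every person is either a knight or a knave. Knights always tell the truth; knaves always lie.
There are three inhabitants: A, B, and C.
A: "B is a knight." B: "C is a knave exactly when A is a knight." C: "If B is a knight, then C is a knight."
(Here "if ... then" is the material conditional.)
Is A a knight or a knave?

Consistent assignments: {A=knight, B=knight, C=knave}
In every consistent assignment, A is a knight.

A is a knight.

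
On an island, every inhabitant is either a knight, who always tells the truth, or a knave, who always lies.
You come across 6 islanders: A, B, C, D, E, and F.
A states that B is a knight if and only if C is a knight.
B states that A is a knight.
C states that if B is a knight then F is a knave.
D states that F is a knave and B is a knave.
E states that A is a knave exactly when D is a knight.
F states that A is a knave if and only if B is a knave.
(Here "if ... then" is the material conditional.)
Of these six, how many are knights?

2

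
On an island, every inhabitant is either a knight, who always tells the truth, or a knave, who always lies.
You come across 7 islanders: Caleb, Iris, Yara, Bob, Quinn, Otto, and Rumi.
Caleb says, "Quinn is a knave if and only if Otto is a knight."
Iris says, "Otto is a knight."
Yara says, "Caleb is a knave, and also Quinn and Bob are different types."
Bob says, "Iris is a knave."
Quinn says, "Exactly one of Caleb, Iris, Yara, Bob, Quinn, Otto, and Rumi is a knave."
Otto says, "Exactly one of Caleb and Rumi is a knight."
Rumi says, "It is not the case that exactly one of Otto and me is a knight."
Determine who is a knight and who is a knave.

Caleb is a knight, Iris is a knight, Yara is a knave, Bob is a knave, Quinn is a knave, Otto is a knight, and Rumi is a knave.

Caleb is a knight, so "Quinn is a knave if and only if Otto is a knight" must be true — and it is.
Iris is a knight, and the claim "Otto is a knight" is indeed true.
Yara is a knave, so "Caleb is a knave, and also Quinn and Bob are different types" must be False — and it is.
Since Bob is a knave, "Iris is a knave" needs to be False, which holds.
Quinn (knave): "exactly one of Caleb, Iris, Yara, Bob, Quinn, Otto, and Rumi is a knave" — False. ✓
Otto is a knight; "exactly one of Caleb and Rumi is a knight" is true, as required.
Since Rumi is a knave, "it is not the case that exactly one of Otto and me is a knight" needs to be False, which holds.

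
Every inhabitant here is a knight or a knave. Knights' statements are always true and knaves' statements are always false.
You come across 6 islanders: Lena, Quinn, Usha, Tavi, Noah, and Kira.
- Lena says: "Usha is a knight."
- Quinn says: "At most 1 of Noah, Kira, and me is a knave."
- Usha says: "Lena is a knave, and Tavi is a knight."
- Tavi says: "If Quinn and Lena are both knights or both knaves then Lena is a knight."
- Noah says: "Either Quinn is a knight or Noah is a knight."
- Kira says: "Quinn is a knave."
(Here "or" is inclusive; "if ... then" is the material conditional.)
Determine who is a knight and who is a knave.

Lena is a knave, Quinn is a knave, Usha is a knave, Tavi is a knave, Noah is a knave, and Kira is a knight.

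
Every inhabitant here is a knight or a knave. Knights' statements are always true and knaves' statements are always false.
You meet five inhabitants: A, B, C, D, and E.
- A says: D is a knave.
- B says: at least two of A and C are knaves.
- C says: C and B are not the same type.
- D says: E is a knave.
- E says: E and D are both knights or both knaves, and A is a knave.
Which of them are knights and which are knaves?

A is a knave, B is a knave, C is a knight, D is a knight, and E is a knave.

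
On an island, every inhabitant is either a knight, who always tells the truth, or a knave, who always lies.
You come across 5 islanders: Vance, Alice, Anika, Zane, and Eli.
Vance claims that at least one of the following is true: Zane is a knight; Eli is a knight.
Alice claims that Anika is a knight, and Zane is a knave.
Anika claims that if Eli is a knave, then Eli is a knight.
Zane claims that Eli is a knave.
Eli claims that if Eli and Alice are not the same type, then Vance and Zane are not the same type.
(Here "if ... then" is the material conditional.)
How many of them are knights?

4

The unique consistent assignment is Vance=knight, Alice=knight, Anika=knight, Zane=knave, Eli=knight.
That has 4 knights.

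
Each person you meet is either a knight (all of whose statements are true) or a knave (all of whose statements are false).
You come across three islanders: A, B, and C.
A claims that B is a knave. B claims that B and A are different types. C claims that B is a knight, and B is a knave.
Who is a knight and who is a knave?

Knights: B. Knaves: A and C.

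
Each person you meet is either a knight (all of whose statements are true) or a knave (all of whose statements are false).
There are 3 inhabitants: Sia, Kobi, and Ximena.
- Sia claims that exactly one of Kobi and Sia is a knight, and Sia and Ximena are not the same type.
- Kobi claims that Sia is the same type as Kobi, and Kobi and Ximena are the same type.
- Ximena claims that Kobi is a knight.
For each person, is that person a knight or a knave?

As a knight, Sia's statement "exactly one of Kobi and Sia is a knight, and Sia and Ximena are not the same type" should be true; it is.
Kobi is a knave; "Sia is the same type as Kobi, and Kobi and Ximena are the same type" is False, as required.
Ximena is a knave, and the claim "Kobi is a knight" is indeed False.

Sia is a knight, Kobi is a knave, and Ximena is a knave.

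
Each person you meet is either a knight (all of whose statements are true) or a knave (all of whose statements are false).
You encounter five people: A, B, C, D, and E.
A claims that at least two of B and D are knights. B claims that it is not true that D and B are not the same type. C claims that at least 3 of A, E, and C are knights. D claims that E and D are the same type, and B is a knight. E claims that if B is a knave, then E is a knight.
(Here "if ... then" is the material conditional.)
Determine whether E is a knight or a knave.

E is a knight.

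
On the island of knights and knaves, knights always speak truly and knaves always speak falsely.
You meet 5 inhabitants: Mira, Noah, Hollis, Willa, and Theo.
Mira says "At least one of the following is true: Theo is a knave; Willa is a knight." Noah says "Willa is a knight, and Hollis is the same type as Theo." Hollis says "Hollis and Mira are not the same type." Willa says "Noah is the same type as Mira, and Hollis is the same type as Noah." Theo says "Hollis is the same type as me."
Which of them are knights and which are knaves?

Mira is a knave; "at least one of the following is true: Theo is a knave; Willa is a knight" is false, as required.
Since Noah is a knave, "Willa is a knight, and Hollis is the same type as Theo" needs to be false, which holds.
Hollis is a knight; "Hollis and Mira are not the same type" is True, as required.
Since Willa is a knave, "Noah is the same type as Mira, and Hollis is the same type as Noah" needs to be false, which holds.
Theo is a knight; "Hollis is the same type as me" is True, as required.

Mira is a knave, Noah is a knave, Hollis is a knight, Willa is a knave, and Theo is a knight.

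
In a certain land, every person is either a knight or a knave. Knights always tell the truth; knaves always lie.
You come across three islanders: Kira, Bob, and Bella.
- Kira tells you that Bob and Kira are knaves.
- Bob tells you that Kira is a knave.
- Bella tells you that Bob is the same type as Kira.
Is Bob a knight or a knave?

Bob is a knight.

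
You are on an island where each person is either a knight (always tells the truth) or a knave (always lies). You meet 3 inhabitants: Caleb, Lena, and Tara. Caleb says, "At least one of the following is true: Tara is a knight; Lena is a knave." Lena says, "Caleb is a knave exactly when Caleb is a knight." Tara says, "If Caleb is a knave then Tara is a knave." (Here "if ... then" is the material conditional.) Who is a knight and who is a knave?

Caleb is a knight, Lena is a knave, and Tara is a knight.

As a knight, Caleb's statement "at least one of the following is true: Tara is a knight; Lena is a knave" should be true; it is.
As a knave, Lena's statement "Caleb is a knave exactly when Caleb is a knight" should be false; it is.
Tara is a knight, so "if Caleb is a knave then Tara is a knave" must be true — and it is.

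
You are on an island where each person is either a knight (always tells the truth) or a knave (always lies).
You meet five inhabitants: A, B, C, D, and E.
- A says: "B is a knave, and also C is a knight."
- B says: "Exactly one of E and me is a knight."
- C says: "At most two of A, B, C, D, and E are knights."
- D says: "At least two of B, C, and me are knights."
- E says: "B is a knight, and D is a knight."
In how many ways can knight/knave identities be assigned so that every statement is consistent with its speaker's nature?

1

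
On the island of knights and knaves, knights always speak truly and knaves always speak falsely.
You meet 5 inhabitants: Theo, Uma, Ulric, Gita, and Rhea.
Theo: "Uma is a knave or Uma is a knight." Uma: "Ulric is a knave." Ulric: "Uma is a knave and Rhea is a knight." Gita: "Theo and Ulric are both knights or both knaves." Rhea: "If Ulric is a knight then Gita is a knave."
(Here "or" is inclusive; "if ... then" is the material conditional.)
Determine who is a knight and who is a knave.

Suppose Theo is a knave. Then Theo's statement "Uma is a knave or Uma is a knight" would have to be false. Checking the 16 ways to assign the others, none is consistent with every speaker.
(For instance, with Uma=knight, Ulric=knave, Gita=knave, Rhea=knight, Theo's claim "Uma is a knave or Uma is a knight" comes out true where it would need to be false.)
So Theo must be a knight, making "Uma is a knave or Uma is a knight" true. Taking Theo=knight, Uma=knight, Ulric=knave, Gita=knave, Rhea=knight, each remaining statement checks out:
  Uma (knight): "Ulric is a knave" — true. ✓
  Ulric (knave): "Uma is a knave and Rhea is a knight" — false. ✓
  Gita (knave): "Theo and Ulric are both knights or both knaves" — false. ✓
  Rhea (knight): "if Ulric is a knight then Gita is a knave" — true. ✓
This is the unique consistent assignment.

Knights: Theo, Uma, and Rhea. Knaves: Ulric and Gita.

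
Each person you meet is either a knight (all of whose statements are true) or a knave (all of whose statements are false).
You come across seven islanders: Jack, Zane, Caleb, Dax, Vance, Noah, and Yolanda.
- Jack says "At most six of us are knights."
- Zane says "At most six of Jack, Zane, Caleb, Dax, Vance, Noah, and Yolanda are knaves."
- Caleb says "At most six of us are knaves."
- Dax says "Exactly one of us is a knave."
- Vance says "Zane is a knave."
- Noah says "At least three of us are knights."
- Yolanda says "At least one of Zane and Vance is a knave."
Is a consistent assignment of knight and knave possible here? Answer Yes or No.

One consistent assignment: Jack=knight, Zane=knight, Caleb=knight, Dax=knight, Vance=knave, Noah=knight, Yolanda=knight.

Yes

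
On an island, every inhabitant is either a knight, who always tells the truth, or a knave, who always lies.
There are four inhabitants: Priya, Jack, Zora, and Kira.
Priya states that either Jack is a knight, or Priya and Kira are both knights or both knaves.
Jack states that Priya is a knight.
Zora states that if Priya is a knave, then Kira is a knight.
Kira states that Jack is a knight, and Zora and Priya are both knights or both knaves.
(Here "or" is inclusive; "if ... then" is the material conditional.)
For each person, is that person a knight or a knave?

Priya is a knight, Jack is a knight, Zora is a knight, and Kira is a knight.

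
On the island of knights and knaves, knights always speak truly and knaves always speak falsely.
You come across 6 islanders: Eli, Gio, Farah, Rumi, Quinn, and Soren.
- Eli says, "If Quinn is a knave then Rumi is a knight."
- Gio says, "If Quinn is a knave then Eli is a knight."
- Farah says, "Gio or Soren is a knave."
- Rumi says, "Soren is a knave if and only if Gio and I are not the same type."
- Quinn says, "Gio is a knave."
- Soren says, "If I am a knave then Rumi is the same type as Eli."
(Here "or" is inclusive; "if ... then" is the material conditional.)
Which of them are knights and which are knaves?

Knights: Eli, Gio, Rumi, and Soren. Knaves: Farah and Quinn.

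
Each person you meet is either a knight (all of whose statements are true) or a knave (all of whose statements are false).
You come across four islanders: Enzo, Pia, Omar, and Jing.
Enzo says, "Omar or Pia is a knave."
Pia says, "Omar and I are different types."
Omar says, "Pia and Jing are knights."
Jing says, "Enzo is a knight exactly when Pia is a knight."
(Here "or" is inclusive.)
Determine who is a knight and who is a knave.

Knights: Enzo. Knaves: Pia, Omar, and Jing.

Enzo (knight): "Omar or Pia is a knave" — true. ✓
Pia is a knave, and the claim "Omar and I are different types" is indeed false.
As a knave, Omar's statement "Pia and Jing are knights" should be false; it is.
Jing is a knave, and the claim "Enzo is a knight exactly when Pia is a knight" is indeed false.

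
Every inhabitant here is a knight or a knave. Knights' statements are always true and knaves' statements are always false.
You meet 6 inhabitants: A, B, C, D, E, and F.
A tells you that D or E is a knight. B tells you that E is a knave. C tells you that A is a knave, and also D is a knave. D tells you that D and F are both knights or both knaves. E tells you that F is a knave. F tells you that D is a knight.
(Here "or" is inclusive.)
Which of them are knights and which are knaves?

Knights: A, B, D, and F. Knaves: C and E.

Since A is a knight, "D or E is a knight" needs to be true, which holds.
B (knight): "E is a knave" — true. ✓
As a knave, C's statement "A is a knave, and also D is a knave" should be False; it is.
D is a knight, and the claim "D and F are both knights or both knaves" is indeed true.
E is a knave, and the claim "F is a knave" is indeed False.
F (knight): "D is a knight" — true. ✓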